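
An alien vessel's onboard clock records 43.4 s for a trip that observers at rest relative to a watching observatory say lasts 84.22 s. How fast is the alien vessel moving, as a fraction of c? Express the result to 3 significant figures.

0.857c

γ = Δt/Δτ = 84.22/43.4 = 1.9406.
β = √(1 − 1/γ²) = √(1 − 0.265539) = √0.734461 = 0.857.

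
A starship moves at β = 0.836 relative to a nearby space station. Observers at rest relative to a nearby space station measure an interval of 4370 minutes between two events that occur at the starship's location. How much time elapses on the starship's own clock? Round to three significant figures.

2400 minutes

β² = 0.698896, so γ = 1/√0.301104 = 1.8224.
The starship's clock runs slow as seen from a nearby space station, so Δτ = Δt/γ = 4370/1.8224 = 2400 minutes.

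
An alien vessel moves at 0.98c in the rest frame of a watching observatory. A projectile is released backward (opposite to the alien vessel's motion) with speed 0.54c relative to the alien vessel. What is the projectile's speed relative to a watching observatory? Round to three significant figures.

Relativistic velocity addition: u = (u' + v)/(1 + u'v/c²), with u' = −0.54c and v = 0.98c.
Numerator: −0.54 + 0.98 = 0.44. Denominator: 1 + (−0.54)(0.98) = 0.4708.
u = 0.44/0.4708 = 0.93458, so the speed is 0.935c.

0.935c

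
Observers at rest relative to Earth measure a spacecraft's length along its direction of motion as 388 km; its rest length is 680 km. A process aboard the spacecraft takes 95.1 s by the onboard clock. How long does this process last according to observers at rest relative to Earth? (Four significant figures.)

166.7 s

γ = L₀/L = 680/388 = 1.75258.
Δt = γΔτ = 1.75258 × 95.1 = 166.7 s.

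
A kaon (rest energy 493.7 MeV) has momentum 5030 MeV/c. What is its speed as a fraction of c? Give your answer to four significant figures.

βγ = pc/(mc²) = 5030/493.7 = 10.188.
Since γ² = 1 + (βγ)² = 104.795, γ = √104.795 = 10.2369, and β = (βγ)/γ = 10.188/10.2369 = 0.9952.

0.9952c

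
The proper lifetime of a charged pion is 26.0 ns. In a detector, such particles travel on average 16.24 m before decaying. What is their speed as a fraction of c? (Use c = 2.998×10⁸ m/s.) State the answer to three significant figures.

0.902c

d = βγcτ ⇒ βγ = d/(cτ) = 16.24 m / (7.7948 m) = 2.0834.
β = (βγ)/√(1+(βγ)²) = 2.0834/√5.34056 = 0.902.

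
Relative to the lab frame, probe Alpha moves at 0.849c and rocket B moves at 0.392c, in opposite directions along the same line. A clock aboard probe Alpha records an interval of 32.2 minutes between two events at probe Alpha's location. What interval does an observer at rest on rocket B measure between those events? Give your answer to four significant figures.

88.29 minutes

Transform probe Alpha's velocity into rocket B's frame: (0.849 + 0.392)/(1 + 0.849·0.392) = 1.241/1.332808, so the relative speed is 0.93112c.
γ for this relative speed: γ = 1/√(1 − 0.866984) = 2.7419.
Probe Alpha's interval is proper; time dilation gives Δt_B = γΔτ = 2.7419 × 32.2 minutes = 88.29 minutes.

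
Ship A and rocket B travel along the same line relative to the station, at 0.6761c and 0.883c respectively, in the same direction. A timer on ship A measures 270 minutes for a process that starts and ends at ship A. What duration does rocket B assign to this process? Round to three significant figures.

315 minutes

The velocity of ship A relative to rocket B is (0.6761 − 0.883)c / (1 − 0.6761×0.883) = −0.51339c; relative speed 0.51339c.
At |u| = 0.51339c, γ = (1 − 0.263569)^(−1/2) = 1.1653.
The clock on ship A records proper time, so rocket B measures Δt = γΔτ = 1.1653 × 270 = 315 minutes.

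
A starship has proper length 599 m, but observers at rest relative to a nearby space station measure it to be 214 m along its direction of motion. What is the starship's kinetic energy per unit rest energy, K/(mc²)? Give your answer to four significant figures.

Length contraction gives γ = L₀/L = 599/214 = 2.79907.
Since K = (γ−1)mc², K/(mc²) = 2.79907 − 1 = 1.799.

1.799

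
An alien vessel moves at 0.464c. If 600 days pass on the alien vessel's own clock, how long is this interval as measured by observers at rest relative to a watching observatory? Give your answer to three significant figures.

677 days

γ = 1/√(1 − β²) = 1/√(1 − 0.215296) = 1/√0.784704 = 1/0.885835 = 1.1289.
Time dilation: Δt = γ·Δτ = 1.1289 × 600 = 677 days.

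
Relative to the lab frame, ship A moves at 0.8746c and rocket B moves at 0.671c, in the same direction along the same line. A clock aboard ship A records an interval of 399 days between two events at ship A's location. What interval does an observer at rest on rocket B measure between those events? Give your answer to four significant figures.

458.5 days

Speed of ship A in rocket B's frame: u = (v_A − v_B)/(1 − v_A v_B/c²) = (0.8746 − 0.671)/(1 − 0.8746×0.671) = 0.2036/0.4131434 = 0.49281; |u| = 0.49281c.
γ for this relative speed: γ = 1/√(1 − 0.242862) = 1.1492.
Ship A's interval is proper; time dilation gives Δt_B = γΔτ = 1.1492 × 399 days = 458.5 days.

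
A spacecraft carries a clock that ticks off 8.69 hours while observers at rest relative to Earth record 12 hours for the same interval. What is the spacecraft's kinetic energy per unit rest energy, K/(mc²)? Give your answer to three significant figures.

The time-dilation ratio gives γ = 12/8.69 = 1.3809.
Since K = (γ−1)mc², K/(mc²) = 1.3809 − 1 = 0.381.

0.381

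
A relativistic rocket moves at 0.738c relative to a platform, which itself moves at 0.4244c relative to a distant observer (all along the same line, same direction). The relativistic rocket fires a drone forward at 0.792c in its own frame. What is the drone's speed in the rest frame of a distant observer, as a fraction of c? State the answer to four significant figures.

First combine the drone and relativistic rocket (S''→S'): u₁ = (0.792 + 0.738)/(1 + 0.792×0.738) = 1.53/1.584496 = 0.96561.
Then combine with the platform (S'→S): u = (0.96561 + 0.4244)/(1 + 0.96561×0.4244) = 1.39001/1.409804884 = 0.98596.

0.9860c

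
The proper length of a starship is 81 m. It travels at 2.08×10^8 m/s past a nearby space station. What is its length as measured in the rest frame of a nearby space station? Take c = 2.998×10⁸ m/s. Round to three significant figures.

58.3 m

β = v/c = (2.08×10^8 m/s)/(2.998×10⁸ m/s) = 0.693796.
γ = 1/√(1 − β²) = 1/√(1 − 0.4813529) = 1/√0.5186471 = 1/0.720172 = 1.3886.
Length contraction: L = L₀/γ = 81/1.3886 = 58.3 m.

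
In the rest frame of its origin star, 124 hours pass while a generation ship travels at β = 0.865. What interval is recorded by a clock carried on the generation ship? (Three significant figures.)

62.2 hours

γ = 1/√(1 − β²) = 1/√(1 − 0.748225) = 1/√0.251775 = 1/0.501772 = 1.9929.
The generation ship's clock runs slow as seen from its origin star, so Δτ = Δt/γ = 124/1.9929 = 62.2 hours.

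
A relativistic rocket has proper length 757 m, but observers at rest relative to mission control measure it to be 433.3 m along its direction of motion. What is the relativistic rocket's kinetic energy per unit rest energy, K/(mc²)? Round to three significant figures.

0.747

From L = L₀/γ: γ = 757/433.3 = 1.74706.
K/(mc²) = γ − 1 = 1.74706 − 1 = 0.747.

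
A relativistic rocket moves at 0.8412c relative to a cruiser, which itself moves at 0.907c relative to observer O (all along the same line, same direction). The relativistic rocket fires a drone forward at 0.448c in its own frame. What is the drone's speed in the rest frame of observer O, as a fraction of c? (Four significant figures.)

Compose velocities in two stages. Stage 1 (into S'): u₁ = (0.448+0.8412)/(1+0.448×0.8412) = 0.93634.
Stage 2 (into S): u = (0.93634+0.907)/(1+0.93634×0.907) = 0.9968, so the speed is 0.9968c.

0.9968c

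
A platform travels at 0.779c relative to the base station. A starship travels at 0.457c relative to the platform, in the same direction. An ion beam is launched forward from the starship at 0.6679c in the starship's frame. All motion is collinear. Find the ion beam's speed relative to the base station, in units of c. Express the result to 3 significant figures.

0.982c

Apply u = (u'+v)/(1+u'v) twice. Ion beam in the platform frame: (0.6679+0.457)/(1+0.6679·0.457) = 1.1249/1.3052303 = 0.86184c.
That velocity, transformed to the rest frame of the base station: (0.86184+0.779)/(1+0.86184·0.779) = 1.64084/1.67137336 = 0.98173c.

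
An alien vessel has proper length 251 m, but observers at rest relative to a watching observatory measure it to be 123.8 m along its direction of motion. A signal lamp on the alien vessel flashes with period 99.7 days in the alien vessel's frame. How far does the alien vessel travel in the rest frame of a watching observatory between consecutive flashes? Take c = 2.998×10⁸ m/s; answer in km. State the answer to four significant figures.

4.555×10^12 km

γ = L₀/L = 251/123.8 = 2.02746.
β = √(1 − 1/γ²) = 0.8699. Lab-frame period = γτ = 2.02746×99.7 days = 202.14 days. Distance = βc × γτ = 0.8699 × 2.998×10⁸ m/s × 17464896 s = 4.5548×10^15 m = 4.555×10^12 km.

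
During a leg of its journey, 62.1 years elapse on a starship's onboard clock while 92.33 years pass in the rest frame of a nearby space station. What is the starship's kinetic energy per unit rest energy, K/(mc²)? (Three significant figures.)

The time-dilation ratio gives γ = 92.33/62.1 = 1.4868.
K/(mc²) = γ − 1 = 1.4868 − 1 = 0.487.

0.487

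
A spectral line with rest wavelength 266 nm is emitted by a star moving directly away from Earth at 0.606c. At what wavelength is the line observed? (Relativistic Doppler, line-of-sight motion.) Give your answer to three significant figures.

Relativistic Doppler for wavelength: λ_obs = λ_src · √((1+β)/(1−β)).
With β = 0.606: factor = √(1.606/0.394) = 2.0189.
λ_obs = 266 × 2.0189 = 537 nm.

537 nm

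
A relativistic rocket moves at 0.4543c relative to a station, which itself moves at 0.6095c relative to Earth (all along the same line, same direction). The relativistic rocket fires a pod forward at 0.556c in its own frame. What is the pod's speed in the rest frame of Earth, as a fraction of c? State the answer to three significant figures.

Compose velocities in two stages. Stage 1 (into S'): u₁ = (0.556+0.4543)/(1+0.556×0.4543) = 0.80657.
Stage 2 (into S): u = (0.80657+0.6095)/(1+0.80657×0.6095) = 0.94936, so the speed is 0.949c.

0.949c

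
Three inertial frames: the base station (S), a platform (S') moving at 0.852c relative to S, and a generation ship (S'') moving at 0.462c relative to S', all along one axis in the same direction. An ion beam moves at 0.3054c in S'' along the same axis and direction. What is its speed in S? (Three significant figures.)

Compose velocities in two stages. Stage 1 (into S'): u₁ = (0.3054+0.462)/(1+0.3054×0.462) = 0.67251.
Stage 2 (into S): u = (0.67251+0.852)/(1+0.67251×0.852) = 0.96919, so the speed is 0.969c.

0.969c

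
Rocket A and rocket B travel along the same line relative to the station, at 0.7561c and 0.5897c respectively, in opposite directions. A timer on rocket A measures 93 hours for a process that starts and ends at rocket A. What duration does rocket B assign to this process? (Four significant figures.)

The velocity of rocket A relative to rocket B is (0.7561 + 0.5897)c / (1 + 0.7561×0.5897) = 0.93079c; relative speed 0.93079c.
At |u| = 0.93079c, γ = (1 − 0.86637)^(−1/2) = 2.7356.
The clock on rocket A records proper time, so rocket B measures Δt = γΔτ = 2.7356 × 93 = 254.4 hours.

254.4 hours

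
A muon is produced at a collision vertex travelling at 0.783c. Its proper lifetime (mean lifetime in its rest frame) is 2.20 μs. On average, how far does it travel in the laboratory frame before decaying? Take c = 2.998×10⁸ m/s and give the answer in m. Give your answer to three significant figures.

With β = 0.783, γ = 1/√(1 − 0.783²) = 1/√0.386911 = 1.6077.
Lab-frame lifetime: Δt = γτ = 1.6077 × 2.20 μs = 3.5369 μs.
Distance: d = vΔt = 0.783 × 2.998×10⁸ m/s × 3.5369×10^-6 s = 830 m.

830 m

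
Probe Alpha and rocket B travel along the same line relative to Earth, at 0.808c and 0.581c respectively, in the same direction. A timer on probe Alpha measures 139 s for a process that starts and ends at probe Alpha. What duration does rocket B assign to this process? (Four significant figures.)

The velocity of probe Alpha relative to rocket B is (0.808 − 0.581)c / (1 − 0.808×0.581) = 0.42786c; relative speed 0.42786c.
At |u| = 0.42786c, γ = (1 − 0.183064)^(−1/2) = 1.1064.
The clock on probe Alpha records proper time, so rocket B measures Δt = γΔτ = 1.1064 × 139 = 153.8 s.

153.8 s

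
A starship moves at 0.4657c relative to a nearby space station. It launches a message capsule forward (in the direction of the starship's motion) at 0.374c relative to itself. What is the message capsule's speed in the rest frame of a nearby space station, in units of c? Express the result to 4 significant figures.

0.7151c

In units of c, u = (u' + v)/(1 + u'v) with u' = 0.374 and v = 0.4657.
Numerator: 0.374 + 0.4657 = 0.8397. Denominator: 1 + (0.374)(0.4657) = 1.1741718.
u = 0.8397/1.1741718 = 0.71514, so the speed is 0.7151c.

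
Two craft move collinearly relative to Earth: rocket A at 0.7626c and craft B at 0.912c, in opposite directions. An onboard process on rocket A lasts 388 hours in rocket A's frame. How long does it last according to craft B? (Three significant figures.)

The velocity of rocket A relative to craft B is (0.7626 + 0.912)c / (1 + 0.7626×0.912) = 0.98768c; relative speed 0.98768c.
At |u| = 0.98768c, γ = (1 − 0.975512)^(−1/2) = 6.3903.
Rocket A's interval is proper; time dilation gives Δt_B = γΔτ = 6.3903 × 388 hours = 2480 hours.

2480 hours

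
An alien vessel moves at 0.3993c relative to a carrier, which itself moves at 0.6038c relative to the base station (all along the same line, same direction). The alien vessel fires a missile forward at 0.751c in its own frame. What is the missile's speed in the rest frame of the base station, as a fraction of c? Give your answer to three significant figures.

0.970c

First combine the missile and alien vessel (S''→S'): u₁ = (0.751 + 0.3993)/(1 + 0.751×0.3993) = 1.1503/1.2998743 = 0.88493.
Then combine with the carrier (S'→S): u = (0.88493 + 0.6038)/(1 + 0.88493×0.6038) = 1.48873/1.534320734 = 0.97029.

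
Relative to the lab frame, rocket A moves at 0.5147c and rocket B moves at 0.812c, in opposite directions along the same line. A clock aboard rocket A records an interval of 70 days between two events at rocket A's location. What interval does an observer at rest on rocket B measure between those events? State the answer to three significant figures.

The velocity of rocket A relative to rocket B is (0.5147 + 0.812)c / (1 + 0.5147×0.812) = 0.93566c; relative speed 0.93566c.
γ for this relative speed: γ = 1/√(1 − 0.87546) = 2.8336.
The clock on rocket A records proper time, so rocket B measures Δt = γΔτ = 2.8336 × 70 = 198 days.

198 days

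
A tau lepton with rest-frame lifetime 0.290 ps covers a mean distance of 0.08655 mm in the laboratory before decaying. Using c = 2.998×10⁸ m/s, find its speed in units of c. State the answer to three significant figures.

d = βγcτ ⇒ βγ = d/(cτ) = 8.655×10^-5 m / (8.6942×10^-5 m) = 0.99549.
β = (βγ)/√(1+(βγ)²) = 0.99549/√1.991 = 0.706.

0.706c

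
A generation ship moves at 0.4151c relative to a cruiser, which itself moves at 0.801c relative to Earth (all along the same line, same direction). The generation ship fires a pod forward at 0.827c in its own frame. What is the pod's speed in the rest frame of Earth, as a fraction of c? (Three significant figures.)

0.991c

First combine the pod and generation ship (S''→S'): u₁ = (0.827 + 0.4151)/(1 + 0.827×0.4151) = 1.2421/1.3432877 = 0.92467.
Then combine with the cruiser (S'→S): u = (0.92467 + 0.801)/(1 + 0.92467×0.801) = 1.72567/1.74066067 = 0.99139.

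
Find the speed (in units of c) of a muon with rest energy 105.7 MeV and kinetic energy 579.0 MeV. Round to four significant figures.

K = (γ−1)mc², so γ = 1 + 579.0/105.7 = 6.4778.
Then v/c = √(1 − γ⁻²) = √(1 − 0.0238311) = √0.9761689 = 0.9880.

0.9880c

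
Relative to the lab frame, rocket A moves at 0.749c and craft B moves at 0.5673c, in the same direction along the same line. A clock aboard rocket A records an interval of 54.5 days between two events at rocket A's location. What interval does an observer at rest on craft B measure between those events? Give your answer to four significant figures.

57.44 days

Transform rocket A's velocity into craft B's frame: (0.749 − 0.5673)/(1 − 0.749·0.5673) = 0.1817/0.5750923, so the relative speed is 0.31595c.
At |u| = 0.31595c, γ = (1 − 0.0998244)^(−1/2) = 1.054.
The clock on rocket A records proper time, so craft B measures Δt = γΔτ = 1.054 × 54.5 = 57.44 days.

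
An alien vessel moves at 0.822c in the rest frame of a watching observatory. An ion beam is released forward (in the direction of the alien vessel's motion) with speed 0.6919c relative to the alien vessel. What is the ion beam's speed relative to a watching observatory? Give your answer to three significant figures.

0.965c

In units of c, u = (u' + v)/(1 + u'v) with u' = 0.6919 and v = 0.822.
Numerator: 0.6919 + 0.822 = 1.5139. Denominator: 1 + (0.6919)(0.822) = 1.5687418.
u = 1.5139/1.5687418 = 0.96504, so the speed is 0.965c.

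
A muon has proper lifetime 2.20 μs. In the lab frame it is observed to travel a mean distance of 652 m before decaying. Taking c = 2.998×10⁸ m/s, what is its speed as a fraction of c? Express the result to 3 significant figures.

Let x = d/(cτ) = 652.0 m / (2.998×10⁸ m/s × 2.200×10^-6 s) = 0.98854. Since d = βγcτ, x = βγ = β/√(1−β²).
Solving: β² = x²/(1+x²) = 0.977211/1.977211 = 0.494237, so β = 0.703.

0.703c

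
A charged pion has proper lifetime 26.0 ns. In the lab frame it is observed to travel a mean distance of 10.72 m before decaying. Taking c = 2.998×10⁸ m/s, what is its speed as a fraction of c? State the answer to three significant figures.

0.809c

d = βγcτ ⇒ βγ = d/(cτ) = 10.72 m / (7.7948 m) = 1.3753.
β = (βγ)/√(1+(βγ)²) = 1.3753/√2.89145 = 0.809.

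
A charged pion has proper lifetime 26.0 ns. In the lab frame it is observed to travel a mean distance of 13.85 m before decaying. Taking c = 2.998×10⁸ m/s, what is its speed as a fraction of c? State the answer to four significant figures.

d = βγcτ ⇒ βγ = d/(cτ) = 13.85 m / (7.7948 m) = 1.7768.
β = (βγ)/√(1+(βγ)²) = 1.7768/√4.15702 = 0.8715.

0.8715c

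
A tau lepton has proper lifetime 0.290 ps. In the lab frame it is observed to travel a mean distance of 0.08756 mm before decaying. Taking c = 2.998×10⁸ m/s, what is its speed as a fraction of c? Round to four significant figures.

0.7096c

Let x = d/(cτ) = 8.756×10^-5 m / (2.998×10⁸ m/s × 2.900×10^-13 s) = 1.0071. Since d = βγcτ, x = βγ = β/√(1−β²).
Solving: β² = x²/(1+x²) = 1.01425/2.01425 = 0.503537, so β = 0.7096.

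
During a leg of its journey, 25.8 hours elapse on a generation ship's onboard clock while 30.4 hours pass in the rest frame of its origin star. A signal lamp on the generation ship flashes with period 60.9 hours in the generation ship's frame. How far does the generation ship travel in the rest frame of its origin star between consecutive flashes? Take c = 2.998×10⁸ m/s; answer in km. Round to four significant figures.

4.096×10^10 km

The time-dilation ratio gives γ = 30.4/25.8 = 1.17829.
β = √(1 − 1/γ²) = 0.52889. Lab-frame period = γτ = 1.17829×60.9 hours = 71.758 hours. Distance = βc × γτ = 0.52889 × 2.998×10⁸ m/s × 258328.8 s = 4.0961×10^13 m = 4.096×10^10 km.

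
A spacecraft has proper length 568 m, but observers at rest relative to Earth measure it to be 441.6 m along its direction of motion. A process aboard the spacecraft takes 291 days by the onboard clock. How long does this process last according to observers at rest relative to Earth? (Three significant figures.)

Length contraction gives γ = L₀/L = 568/441.6 = 1.28623.
The same γ dilates the second interval: 1.28623 × 291 days = 374 days.

374 days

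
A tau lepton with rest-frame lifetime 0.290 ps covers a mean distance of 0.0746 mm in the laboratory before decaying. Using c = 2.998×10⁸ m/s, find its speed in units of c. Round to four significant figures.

0.6512c

d = βγcτ ⇒ βγ = d/(cτ) = 7.460×10^-5 m / (8.6942×10^-5 m) = 0.85804.
β = (βγ)/√(1+(βγ)²) = 0.85804/√1.736233 = 0.6512.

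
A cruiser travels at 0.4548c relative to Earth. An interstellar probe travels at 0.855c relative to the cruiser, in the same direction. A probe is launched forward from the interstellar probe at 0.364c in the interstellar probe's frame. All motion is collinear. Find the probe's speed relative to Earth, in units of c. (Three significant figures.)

First combine the probe and interstellar probe (S''→S'): u₁ = (0.364 + 0.855)/(1 + 0.364×0.855) = 1.219/1.31122 = 0.92967.
Then combine with the cruiser (S'→S): u = (0.92967 + 0.4548)/(1 + 0.92967×0.4548) = 1.38447/1.422813916 = 0.97305.

0.973c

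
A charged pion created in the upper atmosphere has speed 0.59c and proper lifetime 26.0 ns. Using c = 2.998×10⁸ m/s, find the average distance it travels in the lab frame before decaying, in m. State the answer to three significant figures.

Lorentz factor: γ = (1 − 0.3481)^(−1/2) = 1.2385.
Lab-frame lifetime: Δt = γτ = 1.2385 × 26.0 ns = 32.201 ns.
Distance: d = vΔt = 0.59 × 2.998×10⁸ m/s × 3.2201×10^-8 s = 5.70 m.

5.70 m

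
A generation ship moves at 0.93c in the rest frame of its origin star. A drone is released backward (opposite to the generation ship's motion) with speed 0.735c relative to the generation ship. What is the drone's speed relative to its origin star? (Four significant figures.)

0.6162c

Relativistic velocity addition: u = (u' + v)/(1 + u'v/c²), with u' = −0.735c and v = 0.93c.
Numerator: −0.735 + 0.93 = 0.195. Denominator: 1 + (−0.735)(0.93) = 0.31645.
u = 0.195/0.31645 = 0.61621, so the speed is 0.6162c.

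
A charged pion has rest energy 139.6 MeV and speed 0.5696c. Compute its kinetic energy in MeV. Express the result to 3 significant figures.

With β = 0.5696, γ = 1/√(1 − 0.5696²) = 1/√0.67555584 = 1.21666.
Kinetic energy: K = (γ − 1)mc² = (1.21666 − 1) × 139.6 MeV = 0.21666 × 139.6 = 30.2 MeV.

30.2 MeV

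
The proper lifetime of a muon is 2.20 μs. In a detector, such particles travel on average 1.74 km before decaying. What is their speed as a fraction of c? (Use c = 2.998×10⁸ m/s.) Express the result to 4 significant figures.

d = βγcτ ⇒ βγ = d/(cτ) = 1740 m / (659.56 m) = 2.6381.
β = (βγ)/√(1+(βγ)²) = 2.6381/√7.95957 = 0.9351.

0.9351c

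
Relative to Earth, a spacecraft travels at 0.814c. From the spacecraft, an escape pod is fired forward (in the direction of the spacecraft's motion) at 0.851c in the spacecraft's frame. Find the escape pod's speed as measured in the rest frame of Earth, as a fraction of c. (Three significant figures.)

0.984c

In units of c, u = (u' + v)/(1 + u'v) with u' = 0.851 and v = 0.814.
Numerator: 0.851 + 0.814 = 1.665. Denominator: 1 + (0.851)(0.814) = 1.692714.
u = 1.665/1.692714 = 0.98363, so the speed is 0.984c.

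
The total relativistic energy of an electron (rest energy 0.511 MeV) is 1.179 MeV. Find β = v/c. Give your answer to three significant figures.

0.901

Total energy E = γmc² gives γ = 1.179/0.511 = 2.3072.
Hence β = √(1 − 1/γ²) = √(1 − 0.187858) = √0.812142 = 0.901.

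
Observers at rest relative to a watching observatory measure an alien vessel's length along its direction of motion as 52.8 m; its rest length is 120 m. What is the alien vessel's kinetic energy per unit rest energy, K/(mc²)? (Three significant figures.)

From L = L₀/γ: γ = 120/52.8 = 2.27273.
Since K = (γ−1)mc², K/(mc²) = 2.27273 − 1 = 1.27.

1.27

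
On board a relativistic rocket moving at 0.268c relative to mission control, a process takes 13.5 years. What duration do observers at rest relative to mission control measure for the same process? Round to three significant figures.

Lorentz factor: γ = (1 − 0.071824)^(−1/2) = 1.038.
The onboard clock measures proper time, so the interval in the rest frame of mission control is dilated: Δt = γ·Δτ = 1.038 × 13.5 years = 14.0 years.

14.0 years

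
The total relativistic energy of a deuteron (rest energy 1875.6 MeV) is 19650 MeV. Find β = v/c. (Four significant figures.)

γ = E/(mc²) = 19650/1875.6 = 10.477.
β = √(1 − 1/γ²) = √(1 − 0.00911016) = √0.99088984 = 0.9954.

0.9954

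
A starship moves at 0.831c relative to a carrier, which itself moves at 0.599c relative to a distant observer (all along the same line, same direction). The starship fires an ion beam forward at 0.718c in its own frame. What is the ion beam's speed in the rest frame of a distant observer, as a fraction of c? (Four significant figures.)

Compose velocities in two stages. Stage 1 (into S'): u₁ = (0.718+0.831)/(1+0.718×0.831) = 0.97015.
Stage 2 (into S): u = (0.97015+0.599)/(1+0.97015×0.599) = 0.99243, so the speed is 0.9924c.

0.9924c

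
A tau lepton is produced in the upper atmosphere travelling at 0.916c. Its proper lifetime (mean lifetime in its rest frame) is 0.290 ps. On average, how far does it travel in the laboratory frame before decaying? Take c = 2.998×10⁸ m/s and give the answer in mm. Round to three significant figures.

0.199 mm

β² = 0.839056, so γ = 1/√0.160944 = 2.4927.
Lab-frame lifetime: Δt = γτ = 2.4927 × 0.290 ps = 0.72288 ps.
Distance: d = vΔt = 0.916 × 2.998×10⁸ m/s × 7.2288×10^-13 s = 1.99×10^-4 m = 0.199 mm.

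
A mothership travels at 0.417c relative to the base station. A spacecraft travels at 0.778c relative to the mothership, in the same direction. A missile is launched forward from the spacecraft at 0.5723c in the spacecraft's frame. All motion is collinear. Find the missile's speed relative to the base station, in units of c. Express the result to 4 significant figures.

0.9724c

First combine the missile and spacecraft (S''→S'): u₁ = (0.5723 + 0.778)/(1 + 0.5723×0.778) = 1.3503/1.4452494 = 0.9343.
Then combine with the mothership (S'→S): u = (0.9343 + 0.417)/(1 + 0.9343×0.417) = 1.3513/1.3896031 = 0.97244.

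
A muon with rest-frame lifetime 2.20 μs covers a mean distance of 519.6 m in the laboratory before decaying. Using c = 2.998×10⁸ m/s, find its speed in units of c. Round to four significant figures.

Let x = d/(cτ) = 519.6 m / (2.998×10⁸ m/s × 2.200×10^-6 s) = 0.7878. Since d = βγcτ, x = βγ = β/√(1−β²).
Solving: β² = x²/(1+x²) = 0.620629/1.620629 = 0.382956, so β = 0.6188.

0.6188c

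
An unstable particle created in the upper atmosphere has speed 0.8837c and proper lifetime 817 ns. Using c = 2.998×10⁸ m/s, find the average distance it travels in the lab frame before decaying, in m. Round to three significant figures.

462 m

γ = 1/√(1 − β²) = 1/√(1 − 0.78092569) = 1/√0.21907431 = 1/0.468054 = 2.1365.
Lab-frame lifetime: Δt = γτ = 2.1365 × 817 ns = 1745.5 ns.
Distance: d = vΔt = 0.8837 × 2.998×10⁸ m/s × 1.7455×10^-6 s = 462 m.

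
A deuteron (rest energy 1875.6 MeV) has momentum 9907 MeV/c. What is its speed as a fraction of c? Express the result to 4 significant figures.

pc/(mc²) = 9907/1875.6 = 5.282 = βγ = β/√(1−β²).
So β² = x²/(1 + x²) with x = 5.282: x² = 27.8995, β² = 27.8995/28.8995 = 0.965397, β = 0.9825.

0.9825c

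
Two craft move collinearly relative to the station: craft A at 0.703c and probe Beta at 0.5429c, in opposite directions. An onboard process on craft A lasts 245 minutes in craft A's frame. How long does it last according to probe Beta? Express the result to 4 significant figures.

The velocity of craft A relative to probe Beta is (0.703 + 0.5429)c / (1 + 0.703×0.5429) = 0.90174c; relative speed 0.90174c.
At |u| = 0.90174c, γ = (1 − 0.813135)^(−1/2) = 2.3133.
The clock on craft A records proper time, so probe Beta measures Δt = γΔτ = 2.3133 × 245 = 566.8 minutes.

566.8 minutes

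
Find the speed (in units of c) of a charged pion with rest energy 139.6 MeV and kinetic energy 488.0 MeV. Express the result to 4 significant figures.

K = (γ−1)mc², so γ = 1 + 488.0/139.6 = 4.4957.
Then v/c = √(1 − γ⁻²) = √(1 − 0.0494772) = √0.9505228 = 0.9749.

0.9749c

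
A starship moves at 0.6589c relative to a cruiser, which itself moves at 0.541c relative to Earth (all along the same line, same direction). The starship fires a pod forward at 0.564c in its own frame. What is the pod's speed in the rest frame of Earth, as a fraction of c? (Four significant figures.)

First combine the pod and starship (S''→S'): u₁ = (0.564 + 0.6589)/(1 + 0.564×0.6589) = 1.2229/1.3716196 = 0.89157.
Then combine with the cruiser (S'→S): u = (0.89157 + 0.541)/(1 + 0.89157×0.541) = 1.43257/1.48233937 = 0.96643.

0.9664c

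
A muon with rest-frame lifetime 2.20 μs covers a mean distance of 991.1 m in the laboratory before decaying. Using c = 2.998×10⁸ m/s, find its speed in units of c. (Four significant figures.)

d = βγcτ ⇒ βγ = d/(cτ) = 991.1 m / (659.56 m) = 1.5027.
β = (βγ)/√(1+(βγ)²) = 1.5027/√3.25811 = 0.8325.

0.8325c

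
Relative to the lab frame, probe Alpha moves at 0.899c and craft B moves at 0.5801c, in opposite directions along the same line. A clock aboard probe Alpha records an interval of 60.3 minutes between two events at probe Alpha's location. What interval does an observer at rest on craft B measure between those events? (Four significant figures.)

Speed of probe Alpha in craft B's frame: u = (v_A + v_B)/(1 + v_A v_B/c²) = (0.899 + 0.5801)/(1 + 0.899×0.5801) = 1.4791/1.5215099 = 0.97213; |u| = 0.97213c.
At |u| = 0.97213c, γ = (1 − 0.945037)^(−1/2) = 4.2654.
Probe Alpha's interval is proper; time dilation gives Δt_B = γΔτ = 4.2654 × 60.3 minutes = 257.2 minutes.

257.2 minutes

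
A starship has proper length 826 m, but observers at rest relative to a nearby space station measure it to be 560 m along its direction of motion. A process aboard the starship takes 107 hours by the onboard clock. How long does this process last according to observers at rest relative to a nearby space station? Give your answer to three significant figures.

158 hours

From L = L₀/γ: γ = 826/560 = 1.475.
Δt = γΔτ = 1.475 × 107 = 158 hours.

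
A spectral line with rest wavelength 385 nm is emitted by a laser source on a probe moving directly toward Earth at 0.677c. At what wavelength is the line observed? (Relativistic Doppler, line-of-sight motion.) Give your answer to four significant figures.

Relativistic Doppler for wavelength: λ_obs = λ_src · √((1−β)/(1+β)).
With β = 0.677: factor = √(0.323/1.677) = 0.43887.
λ_obs = 385 × 0.43887 = 169.0 nm.

169.0 nm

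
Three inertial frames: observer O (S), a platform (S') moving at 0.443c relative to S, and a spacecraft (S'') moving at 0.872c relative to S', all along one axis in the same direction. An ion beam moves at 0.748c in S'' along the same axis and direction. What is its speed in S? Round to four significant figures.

0.9924c

Compose velocities in two stages. Stage 1 (into S'): u₁ = (0.748+0.872)/(1+0.748×0.872) = 0.98048.
Stage 2 (into S): u = (0.98048+0.443)/(1+0.98048×0.443) = 0.99242, so the speed is 0.9924c.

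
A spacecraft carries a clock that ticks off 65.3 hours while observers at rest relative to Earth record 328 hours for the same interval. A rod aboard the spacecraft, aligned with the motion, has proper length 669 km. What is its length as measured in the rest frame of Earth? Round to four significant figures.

133.2 km

From Δt = γΔτ: γ = 328/65.3 = 5.02297.
L = L₀/γ = 669/5.02297 = 133.2 km.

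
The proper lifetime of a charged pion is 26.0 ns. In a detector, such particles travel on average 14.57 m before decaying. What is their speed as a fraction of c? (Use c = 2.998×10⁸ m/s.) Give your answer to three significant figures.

Lab distance = (lab lifetime)·v = γτ·βc, so βγ = d/(cτ) = 14.57/(2.998×10⁸ × 2.600×10^-8) = 1.8692.
With βγ = 1.8692: γ² = 1 + (βγ)² = 4.49391, and β = (βγ)/γ = 1.8692/2.11988 = 0.882.

0.882c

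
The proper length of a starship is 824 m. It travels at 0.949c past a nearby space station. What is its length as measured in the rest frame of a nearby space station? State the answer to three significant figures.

260 m

With β = 0.949, γ = 1/√(1 − 0.949²) = 1/√0.099399 = 3.1718.
Along the direction of motion the measured length is L₀/γ = 824/3.1718 = 260 m.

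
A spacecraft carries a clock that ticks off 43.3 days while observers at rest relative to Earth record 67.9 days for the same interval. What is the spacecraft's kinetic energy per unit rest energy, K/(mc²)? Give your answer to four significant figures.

From Δt = γΔτ: γ = 67.9/43.3 = 1.56813.
K/(mc²) = γ − 1 = 1.56813 − 1 = 0.5681.

0.5681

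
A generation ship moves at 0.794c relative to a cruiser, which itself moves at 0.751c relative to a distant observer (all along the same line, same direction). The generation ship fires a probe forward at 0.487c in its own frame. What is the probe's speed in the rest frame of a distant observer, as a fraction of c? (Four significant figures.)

First combine the probe and generation ship (S''→S'): u₁ = (0.487 + 0.794)/(1 + 0.487×0.794) = 1.281/1.386678 = 0.92379.
Then combine with the cruiser (S'→S): u = (0.92379 + 0.751)/(1 + 0.92379×0.751) = 1.67479/1.69376629 = 0.9888.

0.9888c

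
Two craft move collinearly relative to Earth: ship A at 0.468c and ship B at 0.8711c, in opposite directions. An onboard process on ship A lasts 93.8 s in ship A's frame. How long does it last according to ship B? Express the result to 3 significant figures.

304 s

Transform ship A's velocity into ship B's frame: (0.468 + 0.8711)/(1 + 0.468·0.8711) = 1.3391/1.4076748, so the relative speed is 0.95129c.
γ for this relative speed: γ = 1/√(1 − 0.904953) = 3.2436.
Ship A's interval is proper; time dilation gives Δt_B = γΔτ = 3.2436 × 93.8 s = 304 s.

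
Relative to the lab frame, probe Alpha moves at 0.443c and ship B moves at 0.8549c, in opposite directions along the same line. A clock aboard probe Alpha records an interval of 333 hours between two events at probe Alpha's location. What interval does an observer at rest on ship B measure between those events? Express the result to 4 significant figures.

Transform probe Alpha's velocity into ship B's frame: (0.443 + 0.8549)/(1 + 0.443·0.8549) = 1.2979/1.3787207, so the relative speed is 0.94138c.
γ for this relative speed: γ = 1/√(1 − 0.886196) = 2.9643.
Probe Alpha's interval is proper; time dilation gives Δt_B = γΔτ = 2.9643 × 333 hours = 987.1 hours.

987.1 hours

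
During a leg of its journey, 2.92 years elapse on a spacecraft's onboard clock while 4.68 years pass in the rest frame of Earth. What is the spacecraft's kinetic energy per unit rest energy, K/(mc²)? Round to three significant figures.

0.603

The time-dilation ratio gives γ = 4.68/2.92 = 1.60274.
K/(mc²) = γ − 1 = 1.60274 − 1 = 0.603.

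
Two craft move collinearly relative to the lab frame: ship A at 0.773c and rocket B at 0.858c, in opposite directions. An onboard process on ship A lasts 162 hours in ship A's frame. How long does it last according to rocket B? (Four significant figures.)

Transform ship A's velocity into rocket B's frame: (0.773 + 0.858)/(1 + 0.773·0.858) = 1.631/1.663234, so the relative speed is 0.98062c.
At |u| = 0.98062c, γ = (1 − 0.961616)^(−1/2) = 5.1042.
Ship A's interval is proper; time dilation gives Δt_B = γΔτ = 5.1042 × 162 hours = 826.9 hours.

826.9 hours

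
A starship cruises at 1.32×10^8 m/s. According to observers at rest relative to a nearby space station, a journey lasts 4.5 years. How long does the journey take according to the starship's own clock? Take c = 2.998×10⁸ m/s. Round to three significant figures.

4.04 years

β = v/c = (1.32×10^8 m/s)/(2.998×10⁸ m/s) = 0.440294.
γ = 1/√(1 − β²) = 1/√(1 − 0.1938588) = 1/√0.8061412 = 1/0.897854 = 1.1138.
The starship's clock runs slow as seen from a nearby space station, so Δτ = Δt/γ = 4.5/1.1138 = 4.04 years.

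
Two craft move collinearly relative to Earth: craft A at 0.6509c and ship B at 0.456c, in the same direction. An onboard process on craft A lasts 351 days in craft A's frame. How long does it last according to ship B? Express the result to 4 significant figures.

365.3 days

Transform craft A's velocity into ship B's frame: (0.6509 − 0.456)/(1 − 0.6509·0.456) = 0.1949/0.7031896, so the relative speed is 0.27717c.
γ for this relative speed: γ = 1/√(1 − 0.0768232) = 1.0408.
Craft A's interval is proper; time dilation gives Δt_B = γΔτ = 1.0408 × 351 days = 365.3 days.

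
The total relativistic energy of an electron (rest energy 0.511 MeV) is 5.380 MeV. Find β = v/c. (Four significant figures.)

0.9955

γ = E/(mc²) = 5.380/0.511 = 10.528.
β = √(1 − 1/γ²) = √(1 − 0.00902211) = √0.99097789 = 0.9955.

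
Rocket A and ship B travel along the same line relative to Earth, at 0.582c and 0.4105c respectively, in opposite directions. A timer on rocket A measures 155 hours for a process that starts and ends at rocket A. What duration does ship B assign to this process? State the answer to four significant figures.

259.0 hours

Speed of rocket A in ship B's frame: u = (v_A + v_B)/(1 + v_A v_B/c²) = (0.582 + 0.4105)/(1 + 0.582×0.4105) = 0.9925/1.238911 = 0.80111; |u| = 0.80111c.
γ for this relative speed: γ = 1/√(1 − 0.641777) = 1.6708.
The clock on rocket A records proper time, so ship B measures Δt = γΔτ = 1.6708 × 155 = 259.0 hours.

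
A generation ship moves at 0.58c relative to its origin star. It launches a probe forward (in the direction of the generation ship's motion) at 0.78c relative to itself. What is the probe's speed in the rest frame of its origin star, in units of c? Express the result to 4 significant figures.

0.9364c

In units of c, u = (u' + v)/(1 + u'v) with u' = 0.78 and v = 0.58.
Numerator: 0.78 + 0.58 = 1.36. Denominator: 1 + (0.78)(0.58) = 1.4524.
u = 1.36/1.4524 = 0.93638, so the speed is 0.9364c.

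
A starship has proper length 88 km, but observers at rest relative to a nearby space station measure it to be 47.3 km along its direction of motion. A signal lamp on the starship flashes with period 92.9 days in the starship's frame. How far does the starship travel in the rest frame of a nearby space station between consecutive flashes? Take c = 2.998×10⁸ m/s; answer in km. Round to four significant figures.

3.775×10^12 km

From L = L₀/γ: γ = 88/47.3 = 1.86047.
β = √(1 − 1/γ²) = 0.84326. Lab-frame period = γτ = 1.86047×92.9 days = 172.84 days. Distance = βc × γτ = 0.84326 × 2.998×10⁸ m/s × 14933376 s = 3.7753×10^15 m = 3.775×10^12 km.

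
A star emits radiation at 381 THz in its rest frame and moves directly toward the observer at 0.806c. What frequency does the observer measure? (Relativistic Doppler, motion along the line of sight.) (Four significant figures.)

1162 THz

Relativistic Doppler (source moving toward): f_obs = f_src · √((1+β)/(1−β)).
With β = 0.806: factor = √(1.806/0.194) = 3.0511.
f_obs = 381 × 3.0511 = 1162 THz.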